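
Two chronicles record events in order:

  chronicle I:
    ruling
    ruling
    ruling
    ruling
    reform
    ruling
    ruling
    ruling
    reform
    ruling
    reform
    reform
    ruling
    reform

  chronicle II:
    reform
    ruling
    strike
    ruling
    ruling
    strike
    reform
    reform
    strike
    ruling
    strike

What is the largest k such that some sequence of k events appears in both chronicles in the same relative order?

7

Taking reform at chronicle I[5]=chronicle II[1] → ruling at chronicle I[6]=chronicle II[2] → ruling at chronicle I[7]=chronicle II[4] → ruling at chronicle I[8]=chronicle II[5] → reform at chronicle I[9]=chronicle II[7] → reform at chronicle I[11]=chronicle II[8] → ruling at chronicle I[13]=chronicle II[10] gives a common subsequence of length 7, and the DP table's final entry dp[14][11] is also 7, so no common subsequence is longer.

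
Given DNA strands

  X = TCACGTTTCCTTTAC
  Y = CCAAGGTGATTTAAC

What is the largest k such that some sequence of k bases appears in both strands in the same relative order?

Taking C (X #2, Y #2), then A (X #3, Y #4), then G (X #5, Y #6), then T (X #6, Y #7), then T (X #7, Y #10), then T (X #8, Y #11), then T (X #11, Y #12), then A (X #14, Y #14), then C (X #15, Y #15) gives a common subsequence of length 9. The LCS DP gives dp[15][15] = 9, so this is optimal.

9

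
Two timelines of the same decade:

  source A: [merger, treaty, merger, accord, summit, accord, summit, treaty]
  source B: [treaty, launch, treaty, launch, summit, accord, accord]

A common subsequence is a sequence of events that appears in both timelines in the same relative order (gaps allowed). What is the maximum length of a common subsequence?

3

Match treaty at source A[2]=source B[3], accord at source A[4]=source B[6], accord at source A[6]=source B[7] — 3 events in the same relative order in both. dp[8][7] = 3 confirms this is the maximum.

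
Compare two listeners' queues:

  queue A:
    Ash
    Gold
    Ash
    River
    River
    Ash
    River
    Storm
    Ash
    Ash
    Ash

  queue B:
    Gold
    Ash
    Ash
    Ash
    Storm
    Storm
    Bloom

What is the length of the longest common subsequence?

Taking Ash (queue A #1, queue B #2) → Ash (queue A #3, queue B #3) → Ash (queue A #6, queue B #4) → Storm (queue A #8, queue B #6) gives a common subsequence of length 4. dp[11][7] = 4 confirms this is the maximum.

4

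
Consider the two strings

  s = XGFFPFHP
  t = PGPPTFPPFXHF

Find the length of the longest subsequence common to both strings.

Match G [2,2] → F [3,6] → P [5,8] → F [6,9] → H [7,11] — 5 characters in the same relative order in both. dp[8][12] = 5 confirms this is the maximum.

5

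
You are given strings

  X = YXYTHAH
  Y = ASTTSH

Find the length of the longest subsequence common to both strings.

2

Match T (X #4, Y #4), H (X #7, Y #6) — 2 characters in the same relative order in both, and the DP table's final entry dp[7][6] is also 2, so no common subsequence is longer.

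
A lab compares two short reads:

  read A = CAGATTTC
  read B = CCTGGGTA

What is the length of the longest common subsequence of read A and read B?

Taking C (read A #1, read B #2), G (read A #3, read B #6), A (read A #4, read B #8) gives a common subsequence of length 3, and the DP table's final entry dp[8][8] is also 3, so no common subsequence is longer.

3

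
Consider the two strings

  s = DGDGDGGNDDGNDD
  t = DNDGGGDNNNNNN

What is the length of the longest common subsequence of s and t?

7

Taking D at s[1]=t[1], then D at s[3]=t[3], then G at s[4]=t[4], then G at s[6]=t[5], then G at s[7]=t[6], then N at s[8]=t[12], then N at s[12]=t[13] gives a common subsequence of length 7. dp[14][13] = 7 confirms this is the maximum.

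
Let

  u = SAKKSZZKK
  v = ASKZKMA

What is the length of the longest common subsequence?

4

One common subsequence of length 4: S at u[1]=v[2], K at u[4]=v[3], Z at u[7]=v[4], K at u[8]=v[5], and the DP table's final entry dp[9][7] is also 4, so no common subsequence is longer.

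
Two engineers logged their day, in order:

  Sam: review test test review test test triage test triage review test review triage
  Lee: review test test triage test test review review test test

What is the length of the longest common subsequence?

7

Taking review (Sam #1, Lee #1), then test (Sam #2, Lee #2), then test (Sam #3, Lee #3), then test (Sam #5, Lee #5), then test (Sam #6, Lee #6), then test (Sam #8, Lee #9), then test (Sam #11, Lee #10) gives a common subsequence of length 7, and the DP table's final entry dp[13][10] is also 7, so no common subsequence is longer.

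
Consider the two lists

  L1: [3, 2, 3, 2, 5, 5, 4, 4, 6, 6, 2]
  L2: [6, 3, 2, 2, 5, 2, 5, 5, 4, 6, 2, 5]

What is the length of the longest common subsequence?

Pick 3 (L1 #1, L2 #2), 2 (L1 #2, L2 #4), 2 (L1 #4, L2 #6), 5 (L1 #5, L2 #7), 5 (L1 #6, L2 #8), 4 (L1 #8, L2 #9), 6 (L1 #10, L2 #10), 2 (L1 #11, L2 #11); all 8 values appear in both, in order. The LCS DP gives dp[11][12] = 8, so this is optimal.

8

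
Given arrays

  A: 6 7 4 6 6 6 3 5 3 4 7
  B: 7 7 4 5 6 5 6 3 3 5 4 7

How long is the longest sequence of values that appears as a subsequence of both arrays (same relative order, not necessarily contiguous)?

8

One common subsequence of length 8: 7 (A #2, B #2), then 4 (A #3, B #3), then 6 (A #4, B #5), then 6 (A #5, B #7), then 3 (A #7, B #9), then 5 (A #8, B #10), then 4 (A #10, B #11), then 7 (A #11, B #12). dp[11][12] = 8 confirms this is the maximum.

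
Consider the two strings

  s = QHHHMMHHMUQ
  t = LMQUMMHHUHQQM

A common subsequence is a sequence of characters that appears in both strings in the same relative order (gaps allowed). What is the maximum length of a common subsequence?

Let dp[i][j] be the LCS length of the first i characters of s and the first j characters of t. dp[i][j] = dp[i-1][j-1]+1 when the i-th and j-th characters match, else max(dp[i-1][j], dp[i][j-1]).
    ·  L  M  Q  U  M  M  H  H  U  H  Q  Q  M
 ·  0  0  0  0  0  0  0  0  0  0  0  0  0  0
 Q  0  0  0  1  1  1  1  1  1  1  1  1  1  1
 H  0  0  0  1  1  1  1  2  2  2  2  2  2  2
 H  0  0  0  1  1  1  1  2  3  3  3  3  3  3
 H  0  0  0  1  1  1  1  2  3  3  4  4  4  4
 M  0  0  1  1  1  2  2  2  3  3  4  4  4  5
 M  0  0  1  1  1  2  3  3  3  3  4  4  4  5
 H  0  0  1  1  1  2  3  4  4  4  4  4  4  5
 H  0  0  1  1  1  2  3  4  5  5  5  5  5  5
 M  0  0  1  1  1  2  3  4  5  5  5  5  5  6
 U  0  0  1  1  2  2  3  4  5  6  6  6  6  6
 Q  0  0  1  2  2  2  3  4  5  6  6  7  7  7
dp[11][13] = 7. One LCS (by backtracking along matches): QMMHHUQ.

7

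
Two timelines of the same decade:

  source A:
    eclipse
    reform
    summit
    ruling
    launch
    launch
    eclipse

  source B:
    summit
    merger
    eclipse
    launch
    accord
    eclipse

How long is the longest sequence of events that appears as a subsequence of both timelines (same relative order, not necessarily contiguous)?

3

Pick eclipse [1,3]; then launch [5,4]; then eclipse [7,6]; all 3 events appear in both, in order. Since dp[7][6] = 3, nothing longer is possible.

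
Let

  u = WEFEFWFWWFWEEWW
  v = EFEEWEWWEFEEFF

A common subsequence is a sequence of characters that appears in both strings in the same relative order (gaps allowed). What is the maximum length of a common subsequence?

One common subsequence of length 9: E at u[2]=v[1], F at u[3]=v[2], E at u[4]=v[4], W at u[6]=v[5], W at u[8]=v[7], W at u[9]=v[8], F at u[10]=v[10], E at u[12]=v[11], E at u[13]=v[12]. dp[15][14] = 9 confirms this is the maximum.

9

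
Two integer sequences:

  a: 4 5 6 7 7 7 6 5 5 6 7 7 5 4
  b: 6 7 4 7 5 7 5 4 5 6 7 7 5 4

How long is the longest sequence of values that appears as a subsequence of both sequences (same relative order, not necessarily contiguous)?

Pick 6 [3,1] → 7 [4,2] → 7 [5,4] → 7 [6,6] → 5 [8,7] → 5 [9,9] → 6 [10,10] → 7 [11,11] → 7 [12,12] → 5 [13,13] → 4 [14,14]; all 11 values appear in both, in order. The LCS DP gives dp[14][14] = 11, so this is optimal.

11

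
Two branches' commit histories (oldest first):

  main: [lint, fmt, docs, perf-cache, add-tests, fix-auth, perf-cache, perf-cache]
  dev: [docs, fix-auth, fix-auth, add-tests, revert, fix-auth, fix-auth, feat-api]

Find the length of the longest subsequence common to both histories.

3

One common subsequence of length 3: docs at main[3]=dev[1]; then add-tests at main[5]=dev[4]; then fix-auth at main[6]=dev[7], and the DP table's final entry dp[8][8] is also 3, so no common subsequence is longer.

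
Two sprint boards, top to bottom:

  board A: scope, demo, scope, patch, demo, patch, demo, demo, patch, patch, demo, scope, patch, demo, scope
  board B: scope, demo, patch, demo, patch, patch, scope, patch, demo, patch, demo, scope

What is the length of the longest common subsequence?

11

One common subsequence of length 11: scope at board A[1]=board B[1], then demo at board A[2]=board B[2], then patch at board A[4]=board B[3], then demo at board A[5]=board B[4], then patch at board A[6]=board B[5], then patch at board A[9]=board B[6], then patch at board A[10]=board B[8], then demo at board A[11]=board B[9], then patch at board A[13]=board B[10], then demo at board A[14]=board B[11], then scope at board A[15]=board B[12]. dp[15][12] = 11 confirms this is the maximum.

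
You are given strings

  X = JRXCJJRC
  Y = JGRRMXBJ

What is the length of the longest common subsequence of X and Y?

4

Let dp[i][j] be the LCS length of the first i characters of X and the first j characters of Y. dp[i][j] = dp[i-1][j-1]+1 when the i-th and j-th characters match, else max(dp[i-1][j], dp[i][j-1]).
    ·  J  G  R  R  M  X  B  J
 ·  0  0  0  0  0  0  0  0  0
 J  0  1  1  1  1  1  1  1  1
 R  0  1  1  2  2  2  2  2  2
 X  0  1  1  2  2  2  3  3  3
 C  0  1  1  2  2  2  3  3  3
 J  0  1  1  2  2  2  3  3  4
 J  0  1  1  2  2  2  3  3  4
 R  0  1  1  2  3  3  3  3  4
 C  0  1  1  2  3  3  3  3  4
dp[8][8] = 4. One LCS (by backtracking along matches): JRXJ.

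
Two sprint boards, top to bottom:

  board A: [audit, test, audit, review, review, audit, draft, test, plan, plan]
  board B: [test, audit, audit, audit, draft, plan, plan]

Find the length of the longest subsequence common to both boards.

Match audit [1,2], audit [3,3], audit [6,4], draft [7,5], plan [9,6], plan [10,7] — 6 tasks in the same relative order in both. dp[10][7] = 6 confirms this is the maximum.

6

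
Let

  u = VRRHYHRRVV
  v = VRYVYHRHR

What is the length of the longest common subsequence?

Let dp[i][j] be the LCS length of the first i characters of u and the first j characters of v. dp[i][j] = dp[i-1][j-1]+1 when the i-th and j-th characters match, else max(dp[i-1][j], dp[i][j-1]).
    ·  V  R  Y  V  Y  H  R  H  R
 ·  0  0  0  0  0  0  0  0  0  0
 V  0  1  1  1  1  1  1  1  1  1
 R  0  1  2  2  2  2  2  2  2  2
 R  0  1  2  2  2  2  2  3  3  3
 H  0  1  2  2  2  2  3  3  4  4
 Y  0  1  2  3  3  3  3  3  4  4
 H  0  1  2  3  3  3  4  4  4  4
 R  0  1  2  3  3  3  4  5  5  5
 R  0  1  2  3  3  3  4  5  5  6
 V  0  1  2  3  4  4  4  5  5  6
 V  0  1  2  3  4  4  4  5  5  6
dp[10][9] = 6. One LCS (by backtracking along matches): VRYHRR.

6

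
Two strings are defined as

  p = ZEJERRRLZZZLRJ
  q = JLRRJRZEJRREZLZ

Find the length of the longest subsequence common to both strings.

Match Z at p[1]=q[7], then E at p[2]=q[8], then J at p[3]=q[9], then R at p[5]=q[10], then R at p[6]=q[11], then L at p[8]=q[14], then Z at p[11]=q[15] — 7 characters in the same relative order in both. The LCS DP gives dp[14][15] = 7, so this is optimal.

7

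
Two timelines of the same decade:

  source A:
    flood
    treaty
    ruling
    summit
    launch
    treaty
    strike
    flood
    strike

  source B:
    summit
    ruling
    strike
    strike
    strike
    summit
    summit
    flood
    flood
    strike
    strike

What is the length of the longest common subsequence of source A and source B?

Match ruling at source A[3]=source B[2]; then summit at source A[4]=source B[7]; then strike at source A[7]=source B[10]; then strike at source A[9]=source B[11] — 4 events in the same relative order in both. Since dp[9][11] = 4, nothing longer is possible.

4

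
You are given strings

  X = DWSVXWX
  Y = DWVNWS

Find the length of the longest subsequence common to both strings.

4

Let dp[i][j] be the LCS length of the first i characters of X and the first j characters of Y. dp[i][j] = dp[i-1][j-1]+1 when the i-th and j-th characters match, else max(dp[i-1][j], dp[i][j-1]).
    ·  D  W  V  N  W  S
 ·  0  0  0  0  0  0  0
 D  0  1  1  1  1  1  1
 W  0  1  2  2  2  2  2
 S  0  1  2  2  2  2  3
 V  0  1  2  3  3  3  3
 X  0  1  2  3  3  3  3
 W  0  1  2  3  3  4  4
 X  0  1  2  3  3  4  4
dp[7][6] = 4. One LCS (by backtracking along matches): DWVW.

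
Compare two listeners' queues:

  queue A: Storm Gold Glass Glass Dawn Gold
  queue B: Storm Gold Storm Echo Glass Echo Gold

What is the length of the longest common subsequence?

4

One common subsequence of length 4: Storm (queue A #1, queue B #1), then Gold (queue A #2, queue B #2), then Glass (queue A #3, queue B #5), then Gold (queue A #6, queue B #7). Since dp[6][7] = 4, nothing longer is possible.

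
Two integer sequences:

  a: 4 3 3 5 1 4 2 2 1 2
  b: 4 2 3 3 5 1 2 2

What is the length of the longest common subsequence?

7

Let dp[i][j] be the LCS length of the first i values of a and the first j values of b. dp[i][j] = dp[i-1][j-1]+1 when the i-th and j-th values match, else max(dp[i-1][j], dp[i][j-1]).
    ·  4  2  3  3  5  1  2  2
 ·  0  0  0  0  0  0  0  0  0
 4  0  1  1  1  1  1  1  1  1
 3  0  1  1  2  2  2  2  2  2
 3  0  1  1  2  3  3  3  3  3
 5  0  1  1  2  3  4  4  4  4
 1  0  1  1  2  3  4  5  5  5
 4  0  1  1  2  3  4  5  5  5
 2  0  1  2  2  3  4  5  6  6
 2  0  1  2  2  3  4  5  6  7
 1  0  1  2  2  3  4  5  6  7
 2  0  1  2  2  3  4  5  6  7
dp[10][8] = 7. One LCS (by backtracking along matches): 4, 3, 3, 5, 1, 2, 2.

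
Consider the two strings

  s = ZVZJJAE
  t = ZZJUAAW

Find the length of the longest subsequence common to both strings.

4

One common subsequence of length 4: Z [1,1], then Z [3,2], then J [4,3], then A [6,6], and the DP table's final entry dp[7][7] is also 4, so no common subsequence is longer.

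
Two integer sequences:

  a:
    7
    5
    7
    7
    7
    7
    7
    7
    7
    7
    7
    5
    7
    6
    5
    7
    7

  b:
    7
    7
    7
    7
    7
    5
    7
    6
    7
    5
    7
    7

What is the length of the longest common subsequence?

11

Taking 7 (a #7, b #1), then 7 (a #8, b #2), then 7 (a #9, b #3), then 7 (a #10, b #4), then 7 (a #11, b #5), then 5 (a #12, b #6), then 7 (a #13, b #7), then 6 (a #14, b #8), then 5 (a #15, b #10), then 7 (a #16, b #11), then 7 (a #17, b #12) gives a common subsequence of length 11. The LCS DP gives dp[17][12] = 11, so this is optimal.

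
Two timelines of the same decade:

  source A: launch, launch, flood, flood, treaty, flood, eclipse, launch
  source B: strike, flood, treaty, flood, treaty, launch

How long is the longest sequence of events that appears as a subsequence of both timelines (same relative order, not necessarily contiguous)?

4

Taking flood [3,2]; then flood [4,4]; then treaty [5,5]; then launch [8,6] gives a common subsequence of length 4. The LCS DP gives dp[8][6] = 4, so this is optimal.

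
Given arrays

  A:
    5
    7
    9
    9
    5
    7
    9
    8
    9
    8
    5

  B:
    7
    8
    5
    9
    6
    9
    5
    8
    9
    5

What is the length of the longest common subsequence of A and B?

Let dp[i][j] be the LCS length of the first i values of A and the first j values of B. dp[i][j] = dp[i-1][j-1]+1 when the i-th and j-th values match, else max(dp[i-1][j], dp[i][j-1]).
    ·  7  8  5  9  6  9  5  8  9  5
 ·  0  0  0  0  0  0  0  0  0  0  0
 5  0  0  0  1  1  1  1  1  1  1  1
 7  0  1  1  1  1  1  1  1  1  1  1
 9  0  1  1  1  2  2  2  2  2  2  2
 9  0  1  1  1  2  2  3  3  3  3  3
 5  0  1  1  2  2  2  3  4  4  4  4
 7  0  1  1  2  2  2  3  4  4  4  4
 9  0  1  1  2  3  3  3  4  4  5  5
 8  0  1  2  2  3  3  3  4  5  5  5
 9  0  1  2  2  3  3  4  4  5  6  6
 8  0  1  2  2  3  3  4  4  5  6  6
 5  0  1  2  3  3  3  4  5  5  6  7
dp[11][10] = 7. One LCS (by backtracking along matches): 5, 9, 9, 5, 8, 9, 5.

7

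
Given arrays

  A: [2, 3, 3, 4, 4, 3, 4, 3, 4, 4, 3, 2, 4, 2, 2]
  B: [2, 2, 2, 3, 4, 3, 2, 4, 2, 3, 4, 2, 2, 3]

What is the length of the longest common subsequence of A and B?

One common subsequence of length 9: 2 at A[1]=B[3], 3 at A[3]=B[4], 4 at A[5]=B[5], 3 at A[6]=B[6], 4 at A[7]=B[8], 3 at A[8]=B[10], 4 at A[10]=B[11], 2 at A[12]=B[12], 2 at A[14]=B[13]. Since dp[15][14] = 9, nothing longer is possible.

9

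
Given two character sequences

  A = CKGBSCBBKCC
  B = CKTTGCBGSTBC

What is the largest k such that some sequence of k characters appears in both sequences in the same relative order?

7

Pick C (A #1, B #1) → K (A #2, B #2) → G (A #3, B #5) → B (A #4, B #7) → S (A #5, B #9) → B (A #8, B #11) → C (A #11, B #12); all 7 characters appear in both, in order, and the DP table's final entry dp[11][12] is also 7, so no common subsequence is longer.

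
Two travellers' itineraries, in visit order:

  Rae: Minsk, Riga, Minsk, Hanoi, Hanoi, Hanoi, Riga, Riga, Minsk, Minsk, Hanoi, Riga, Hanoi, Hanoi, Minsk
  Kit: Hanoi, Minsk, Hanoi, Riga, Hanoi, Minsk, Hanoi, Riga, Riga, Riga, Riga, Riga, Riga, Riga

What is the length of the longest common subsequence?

Pick Minsk (Rae #1, Kit #2); then Riga (Rae #2, Kit #4); then Minsk (Rae #3, Kit #6); then Hanoi (Rae #4, Kit #7); then Riga (Rae #7, Kit #12); then Riga (Rae #8, Kit #13); then Riga (Rae #12, Kit #14); all 7 stops appear in both, in order. Since dp[15][14] = 7, nothing longer is possible.

7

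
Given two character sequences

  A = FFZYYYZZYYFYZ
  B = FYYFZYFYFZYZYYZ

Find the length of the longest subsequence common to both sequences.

10

Taking F at A[1]=B[1], then F at A[2]=B[4], then Z at A[3]=B[5], then Y at A[4]=B[6], then Y at A[5]=B[8], then Y at A[6]=B[11], then Z at A[8]=B[12], then Y at A[10]=B[13], then Y at A[12]=B[14], then Z at A[13]=B[15] gives a common subsequence of length 10, and the DP table's final entry dp[13][15] is also 10, so no common subsequence is longer.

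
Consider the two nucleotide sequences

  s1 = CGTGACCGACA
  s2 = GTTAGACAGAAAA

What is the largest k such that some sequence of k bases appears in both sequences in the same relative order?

8

Let dp[i][j] be the LCS length of the first i bases of s1 and the first j bases of s2. dp[i][j] = dp[i-1][j-1]+1 when the i-th and j-th bases match, else max(dp[i-1][j], dp[i][j-1]).
    ·  G  T  T  A  G  A  C  A  G  A  A  A  A
 ·  0  0  0  0  0  0  0  0  0  0  0  0  0  0
 C  0  0  0  0  0  0  0  1  1  1  1  1  1  1
 G  0  1  1  1  1  1  1  1  1  2  2  2  2  2
 T  0  1  2  2  2  2  2  2  2  2  2  2  2  2
 G  0  1  2  2  2  3  3  3  3  3  3  3  3  3
 A  0  1  2  2  3  3  4  4  4  4  4  4  4  4
 C  0  1  2  2  3  3  4  5  5  5  5  5  5  5
 C  0  1  2  2  3  3  4  5  5  5  5  5  5  5
 G  0  1  2  2  3  4  4  5  5  6  6  6  6  6
 A  0  1  2  2  3  4  5  5  6  6  7  7  7  7
 C  0  1  2  2  3  4  5  6  6  6  7  7  7  7
 A  0  1  2  2  3  4  5  6  7  7  7  8  8  8
dp[11][13] = 8. One LCS (by backtracking along matches): GTGACGAA.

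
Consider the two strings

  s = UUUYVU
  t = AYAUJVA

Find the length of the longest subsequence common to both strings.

2

Let dp[i][j] be the LCS length of the first i characters of s and the first j characters of t. dp[i][j] = dp[i-1][j-1]+1 when the i-th and j-th characters match, else max(dp[i-1][j], dp[i][j-1]).
    ·  A  Y  A  U  J  V  A
 ·  0  0  0  0  0  0  0  0
 U  0  0  0  0  1  1  1  1
 U  0  0  0  0  1  1  1  1
 U  0  0  0  0  1  1  1  1
 Y  0  0  1  1  1  1  1  1
 V  0  0  1  1  1  1  2  2
 U  0  0  1  1  2  2  2  2
dp[6][7] = 2. One LCS (by backtracking along matches): UV.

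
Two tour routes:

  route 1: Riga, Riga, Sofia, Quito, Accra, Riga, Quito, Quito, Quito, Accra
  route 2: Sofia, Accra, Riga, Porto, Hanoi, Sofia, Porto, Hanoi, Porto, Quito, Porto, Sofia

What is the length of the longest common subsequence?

4

Match Sofia at route 1[3]=route 2[1]; then Accra at route 1[5]=route 2[2]; then Riga at route 1[6]=route 2[3]; then Quito at route 1[7]=route 2[10] — 4 stops in the same relative order in both. Since dp[10][12] = 4, nothing longer is possible.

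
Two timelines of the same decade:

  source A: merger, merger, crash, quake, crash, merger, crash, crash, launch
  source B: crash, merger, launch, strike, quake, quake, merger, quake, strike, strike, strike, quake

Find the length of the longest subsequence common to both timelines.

One common subsequence of length 3: merger at source A[1]=source B[2], merger at source A[2]=source B[7], quake at source A[4]=source B[12]. Since dp[9][12] = 3, nothing longer is possible.

3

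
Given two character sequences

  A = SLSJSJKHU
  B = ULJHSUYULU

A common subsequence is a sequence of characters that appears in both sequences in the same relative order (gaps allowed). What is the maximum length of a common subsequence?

4

Let dp[i][j] be the LCS length of the first i characters of A and the first j characters of B. dp[i][j] = dp[i-1][j-1]+1 when the i-th and j-th characters match, else max(dp[i-1][j], dp[i][j-1]).
    ·  U  L  J  H  S  U  Y  U  L  U
 ·  0  0  0  0  0  0  0  0  0  0  0
 S  0  0  0  0  0  1  1  1  1  1  1
 L  0  0  1  1  1  1  1  1  1  2  2
 S  0  0  1  1  1  2  2  2  2  2  2
 J  0  0  1  2  2  2  2  2  2  2  2
 S  0  0  1  2  2  3  3  3  3  3  3
 J  0  0  1  2  2  3  3  3  3  3  3
 K  0  0  1  2  2  3  3  3  3  3  3
 H  0  0  1  2  3  3  3  3  3  3  3
 U  0  1  1  2  3  3  4  4  4  4  4
dp[9][10] = 4. One LCS (by backtracking along matches): LJSU.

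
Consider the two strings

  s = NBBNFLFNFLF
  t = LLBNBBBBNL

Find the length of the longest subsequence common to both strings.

5

Let dp[i][j] be the LCS length of the first i characters of s and the first j characters of t. dp[i][j] = dp[i-1][j-1]+1 when the i-th and j-th characters match, else max(dp[i-1][j], dp[i][j-1]).
    ·  L  L  B  N  B  B  B  B  N  L
 ·  0  0  0  0  0  0  0  0  0  0  0
 N  0  0  0  0  1  1  1  1  1  1  1
 B  0  0  0  1  1  2  2  2  2  2  2
 B  0  0  0  1  1  2  3  3  3  3  3
 N  0  0  0  1  2  2  3  3  3  4  4
 F  0  0  0  1  2  2  3  3  3  4  4
 L  0  1  1  1  2  2  3  3  3  4  5
 F  0  1  1  1  2  2  3  3  3  4  5
 N  0  1  1  1  2  2  3  3  3  4  5
 F  0  1  1  1  2  2  3  3  3  4  5
 L  0  1  2  2  2  2  3  3  3  4  5
 F  0  1  2  2  2  2  3  3  3  4  5
dp[11][10] = 5. One LCS (by backtracking along matches): NBBNL.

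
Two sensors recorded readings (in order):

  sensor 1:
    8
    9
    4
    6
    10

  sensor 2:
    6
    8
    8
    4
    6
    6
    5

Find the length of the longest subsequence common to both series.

3

Pick 8 (sensor 1 #1, sensor 2 #3), then 4 (sensor 1 #3, sensor 2 #4), then 6 (sensor 1 #4, sensor 2 #6); all 3 values appear in both, in order, and the DP table's final entry dp[5][7] is also 3, so no common subsequence is longer.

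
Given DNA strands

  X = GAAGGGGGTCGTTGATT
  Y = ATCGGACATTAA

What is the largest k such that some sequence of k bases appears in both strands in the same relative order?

Match A at X[3]=Y[1], then T at X[9]=Y[2], then C at X[10]=Y[3], then G at X[11]=Y[4], then G at X[14]=Y[5], then A at X[15]=Y[8], then T at X[16]=Y[9], then T at X[17]=Y[10] — 8 bases in the same relative order in both. Since dp[17][12] = 8, nothing longer is possible.

8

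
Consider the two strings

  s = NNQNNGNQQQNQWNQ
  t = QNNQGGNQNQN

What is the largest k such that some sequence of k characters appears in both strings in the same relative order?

Pick N (s #1, t #2), then N (s #2, t #3), then Q (s #3, t #4), then G (s #6, t #6), then N (s #7, t #7), then Q (s #10, t #8), then N (s #11, t #9), then Q (s #12, t #10), then N (s #14, t #11); all 9 characters appear in both, in order. The LCS DP gives dp[15][11] = 9, so this is optimal.

9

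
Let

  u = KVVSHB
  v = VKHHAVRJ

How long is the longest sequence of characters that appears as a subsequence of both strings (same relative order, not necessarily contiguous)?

Let dp[i][j] be the LCS length of the first i characters of u and the first j characters of v. dp[i][j] = dp[i-1][j-1]+1 when the i-th and j-th characters match, else max(dp[i-1][j], dp[i][j-1]).
    ·  V  K  H  H  A  V  R  J
 ·  0  0  0  0  0  0  0  0  0
 K  0  0  1  1  1  1  1  1  1
 V  0  1  1  1  1  1  2  2  2
 V  0  1  1  1  1  1  2  2  2
 S  0  1  1  1  1  1  2  2  2
 H  0  1  1  2  2  2  2  2  2
 B  0  1  1  2  2  2  2  2  2
dp[6][8] = 2. One LCS (by backtracking along matches): KV.

2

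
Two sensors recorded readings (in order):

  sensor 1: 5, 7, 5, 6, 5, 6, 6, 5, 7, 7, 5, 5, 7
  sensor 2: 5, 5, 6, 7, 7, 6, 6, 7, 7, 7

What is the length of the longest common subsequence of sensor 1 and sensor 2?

Let dp[i][j] be the LCS length of the first i values of sensor 1 and the first j values of sensor 2. dp[i][j] = dp[i-1][j-1]+1 when the i-th and j-th values match, else max(dp[i-1][j], dp[i][j-1]).
    ·  5  5  6  7  7  6  6  7  7  7
 ·  0  0  0  0  0  0  0  0  0  0  0
 5  0  1  1  1  1  1  1  1  1  1  1
 7  0  1  1  1  2  2  2  2  2  2  2
 5  0  1  2  2  2  2  2  2  2  2  2
 6  0  1  2  3  3  3  3  3  3  3  3
 5  0  1  2  3  3  3  3  3  3  3  3
 6  0  1  2  3  3  3  4  4  4  4  4
 6  0  1  2  3  3  3  4  5  5  5  5
 5  0  1  2  3  3  3  4  5  5  5  5
 7  0  1  2  3  4  4  4  5  6  6  6
 7  0  1  2  3  4  5  5  5  6  7  7
 5  0  1  2  3  4  5  5  5  6  7  7
 5  0  1  2  3  4  5  5  5  6  7  7
 7  0  1  2  3  4  5  5  5  6  7  8
dp[13][10] = 8. One LCS (by backtracking along matches): 5, 5, 6, 6, 6, 7, 7, 7.

8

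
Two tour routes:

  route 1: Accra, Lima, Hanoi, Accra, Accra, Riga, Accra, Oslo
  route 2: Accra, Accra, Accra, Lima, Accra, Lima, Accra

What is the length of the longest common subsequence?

Match Accra at route 1[1]=route 2[3]; then Lima at route 1[2]=route 2[4]; then Accra at route 1[4]=route 2[5]; then Accra at route 1[7]=route 2[7] — 4 stops in the same relative order in both. The LCS DP gives dp[8][7] = 4, so this is optimal.

4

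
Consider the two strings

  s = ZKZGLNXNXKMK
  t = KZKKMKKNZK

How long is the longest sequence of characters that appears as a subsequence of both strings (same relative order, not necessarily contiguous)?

Let dp[i][j] be the LCS length of the first i characters of s and the first j characters of t. dp[i][j] = dp[i-1][j-1]+1 when the i-th and j-th characters match, else max(dp[i-1][j], dp[i][j-1]).
    ·  K  Z  K  K  M  K  K  N  Z  K
 ·  0  0  0  0  0  0  0  0  0  0  0
 Z  0  0  1  1  1  1  1  1  1  1  1
 K  0  1  1  2  2  2  2  2  2  2  2
 Z  0  1  2  2  2  2  2  2  2  3  3
 G  0  1  2  2  2  2  2  2  2  3  3
 L  0  1  2  2  2  2  2  2  2  3  3
 N  0  1  2  2  2  2  2  2  3  3  3
 X  0  1  2  2  2  2  2  2  3  3  3
 N  0  1  2  2  2  2  2  2  3  3  3
 X  0  1  2  2  2  2  2  2  3  3  3
 K  0  1  2  3  3  3  3  3  3  3  4
 M  0  1  2  3  3  4  4  4  4  4  4
 K  0  1  2  3  4  4  5  5  5  5  5
dp[12][10] = 5. One LCS (by backtracking along matches): ZKKMK.

5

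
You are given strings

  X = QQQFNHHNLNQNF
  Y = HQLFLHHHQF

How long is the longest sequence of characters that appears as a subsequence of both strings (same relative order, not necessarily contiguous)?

6

Taking Q [1,2]; then F [4,4]; then H [6,7]; then H [7,8]; then Q [11,9]; then F [13,10] gives a common subsequence of length 6. dp[13][10] = 6 confirms this is the maximum.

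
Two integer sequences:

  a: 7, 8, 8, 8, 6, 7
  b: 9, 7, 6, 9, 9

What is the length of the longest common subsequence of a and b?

2

Let dp[i][j] be the LCS length of the first i values of a and the first j values of b. dp[i][j] = dp[i-1][j-1]+1 when the i-th and j-th values match, else max(dp[i-1][j], dp[i][j-1]).
    ·  9  7  6  9  9
 ·  0  0  0  0  0  0
 7  0  0  1  1  1  1
 8  0  0  1  1  1  1
 8  0  0  1  1  1  1
 8  0  0  1  1  1  1
 6  0  0  1  2  2  2
 7  0  0  1  2  2  2
dp[6][5] = 2. One LCS (by backtracking along matches): 7, 6.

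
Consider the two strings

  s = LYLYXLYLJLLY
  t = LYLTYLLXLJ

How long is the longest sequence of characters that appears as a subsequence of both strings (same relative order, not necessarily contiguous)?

Match L at s[1]=t[1], then Y at s[2]=t[2], then L at s[3]=t[3], then Y at s[4]=t[5], then X at s[5]=t[8], then L at s[8]=t[9], then J at s[9]=t[10] — 7 characters in the same relative order in both. The LCS DP gives dp[12][10] = 7, so this is optimal.

7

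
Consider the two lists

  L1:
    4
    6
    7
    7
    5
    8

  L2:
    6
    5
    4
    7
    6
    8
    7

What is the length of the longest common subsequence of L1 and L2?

3

Pick 4 [1,3]; then 6 [2,5]; then 7 [4,7]; all 3 values appear in both, in order. dp[6][7] = 3 confirms this is the maximum.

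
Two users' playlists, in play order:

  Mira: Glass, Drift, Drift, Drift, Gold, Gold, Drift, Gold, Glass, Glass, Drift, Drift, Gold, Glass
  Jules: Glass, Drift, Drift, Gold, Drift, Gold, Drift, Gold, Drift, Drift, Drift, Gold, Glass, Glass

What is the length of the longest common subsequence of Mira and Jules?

One common subsequence of length 11: Glass at Mira[1]=Jules[1], Drift at Mira[2]=Jules[2], Drift at Mira[3]=Jules[3], Drift at Mira[4]=Jules[5], Gold at Mira[5]=Jules[6], Gold at Mira[6]=Jules[8], Drift at Mira[7]=Jules[9], Drift at Mira[11]=Jules[10], Drift at Mira[12]=Jules[11], Gold at Mira[13]=Jules[12], Glass at Mira[14]=Jules[14]. dp[14][14] = 11 confirms this is the maximum.

11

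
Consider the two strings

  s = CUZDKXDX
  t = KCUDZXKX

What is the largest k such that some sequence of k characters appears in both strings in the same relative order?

Pick C at s[1]=t[2], U at s[2]=t[3], Z at s[3]=t[5], K at s[5]=t[7], X at s[8]=t[8]; all 5 characters appear in both, in order. dp[8][8] = 5 confirms this is the maximum.

5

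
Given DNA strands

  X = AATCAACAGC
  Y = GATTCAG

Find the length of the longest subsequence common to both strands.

5

One common subsequence of length 5: A (X #1, Y #2) → T (X #3, Y #4) → C (X #7, Y #5) → A (X #8, Y #6) → G (X #9, Y #7), and the DP table's final entry dp[10][7] is also 5, so no common subsequence is longer.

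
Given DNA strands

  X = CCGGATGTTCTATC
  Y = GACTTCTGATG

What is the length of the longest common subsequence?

One common subsequence of length 8: G (X #4, Y #1), A (X #5, Y #2), T (X #8, Y #4), T (X #9, Y #5), C (X #10, Y #6), T (X #11, Y #7), A (X #12, Y #9), T (X #13, Y #10), and the DP table's final entry dp[14][11] is also 8, so no common subsequence is longer.

8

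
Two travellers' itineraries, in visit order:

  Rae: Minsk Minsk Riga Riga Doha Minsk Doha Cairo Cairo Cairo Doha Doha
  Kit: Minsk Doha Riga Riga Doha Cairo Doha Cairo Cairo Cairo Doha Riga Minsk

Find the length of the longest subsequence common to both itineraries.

9

Taking Minsk (Rae #1, Kit #1) → Riga (Rae #3, Kit #3) → Riga (Rae #4, Kit #4) → Doha (Rae #5, Kit #5) → Doha (Rae #7, Kit #7) → Cairo (Rae #8, Kit #8) → Cairo (Rae #9, Kit #9) → Cairo (Rae #10, Kit #10) → Doha (Rae #11, Kit #11) gives a common subsequence of length 9. Since dp[12][13] = 9, nothing longer is possible.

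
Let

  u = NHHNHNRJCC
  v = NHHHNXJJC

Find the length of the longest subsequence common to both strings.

7

Match N [1,1], H [2,2], H [3,3], H [5,4], N [6,5], J [8,8], C [10,9] — 7 characters in the same relative order in both. Since dp[10][9] = 7, nothing longer is possible.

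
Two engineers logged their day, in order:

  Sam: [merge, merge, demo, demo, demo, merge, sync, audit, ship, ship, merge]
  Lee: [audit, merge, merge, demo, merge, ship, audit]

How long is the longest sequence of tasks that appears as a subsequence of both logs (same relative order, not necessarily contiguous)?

5

Pick merge [1,2], merge [2,3], demo [5,4], merge [6,5], audit [8,7]; all 5 tasks appear in both, in order. dp[11][7] = 5 confirms this is the maximum.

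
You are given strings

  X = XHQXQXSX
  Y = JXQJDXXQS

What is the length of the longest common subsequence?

Taking X [1,2]; then Q [3,3]; then X [4,7]; then Q [5,8]; then S [7,9] gives a common subsequence of length 5. dp[8][9] = 5 confirms this is the maximum.

5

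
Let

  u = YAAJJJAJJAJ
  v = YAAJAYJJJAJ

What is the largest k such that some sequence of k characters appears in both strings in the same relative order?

9

Match Y [1,1], A [2,2], A [3,3], J [4,4], J [6,7], J [8,8], J [9,9], A [10,10], J [11,11] — 9 characters in the same relative order in both. The LCS DP gives dp[11][11] = 9, so this is optimal.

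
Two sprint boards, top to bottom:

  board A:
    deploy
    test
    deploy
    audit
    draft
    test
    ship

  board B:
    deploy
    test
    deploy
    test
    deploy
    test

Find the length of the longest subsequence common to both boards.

4

Match deploy at board A[1]=board B[3] → test at board A[2]=board B[4] → deploy at board A[3]=board B[5] → test at board A[6]=board B[6] — 4 tasks in the same relative order in both, and the DP table's final entry dp[7][6] is also 4, so no common subsequence is longer.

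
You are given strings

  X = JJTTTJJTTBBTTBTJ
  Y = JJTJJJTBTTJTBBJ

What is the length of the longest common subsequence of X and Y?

11

One common subsequence of length 11: J (X #1, Y #1) → J (X #2, Y #2) → T (X #3, Y #3) → J (X #6, Y #5) → J (X #7, Y #6) → T (X #8, Y #7) → T (X #9, Y #9) → T (X #12, Y #10) → T (X #13, Y #12) → B (X #14, Y #14) → J (X #16, Y #15), and the DP table's final entry dp[16][15] is also 11, so no common subsequence is longer.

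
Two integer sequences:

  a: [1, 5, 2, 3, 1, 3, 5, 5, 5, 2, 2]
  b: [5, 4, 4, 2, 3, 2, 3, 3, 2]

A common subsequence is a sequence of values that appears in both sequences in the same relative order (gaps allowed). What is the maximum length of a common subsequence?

5

Let dp[i][j] be the LCS length of the first i values of a and the first j values of b. dp[i][j] = dp[i-1][j-1]+1 when the i-th and j-th values match, else max(dp[i-1][j], dp[i][j-1]).
    ·  5  4  4  2  3  2  3  3  2
 ·  0  0  0  0  0  0  0  0  0  0
 1  0  0  0  0  0  0  0  0  0  0
 5  0  1  1  1  1  1  1  1  1  1
 2  0  1  1  1  2  2  2  2  2  2
 3  0  1  1  1  2  3  3  3  3  3
 1  0  1  1  1  2  3  3  3  3  3
 3  0  1  1  1  2  3  3  4  4  4
 5  0  1  1  1  2  3  3  4  4  4
 5  0  1  1  1  2  3  3  4  4  4
 5  0  1  1  1  2  3  3  4  4  4
 2  0  1  1  1  2  3  4  4  4  5
 2  0  1  1  1  2  3  4  4  4  5
dp[11][9] = 5. One LCS (by backtracking along matches): 5, 2, 3, 3, 2.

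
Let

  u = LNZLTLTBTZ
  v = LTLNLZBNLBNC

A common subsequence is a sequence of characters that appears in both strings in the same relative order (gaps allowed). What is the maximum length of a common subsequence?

Match L (u #1, v #3), N (u #2, v #4), Z (u #3, v #6), L (u #6, v #9), B (u #8, v #10) — 5 characters in the same relative order in both, and the DP table's final entry dp[10][12] is also 5, so no common subsequence is longer.

5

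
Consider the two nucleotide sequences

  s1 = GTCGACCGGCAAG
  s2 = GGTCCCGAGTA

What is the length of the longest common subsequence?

8

Match G [1,2] → T [2,3] → C [3,4] → C [6,5] → C [7,6] → G [8,7] → G [9,9] → A [12,11] — 8 bases in the same relative order in both. The LCS DP gives dp[13][11] = 8, so this is optimal.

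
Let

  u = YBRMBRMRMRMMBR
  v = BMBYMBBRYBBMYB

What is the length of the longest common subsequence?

Pick B [2,1], M [4,2], B [5,3], M [7,5], R [8,8], M [9,12], B [13,14]; all 7 characters appear in both, in order. dp[14][14] = 7 confirms this is the maximum.

7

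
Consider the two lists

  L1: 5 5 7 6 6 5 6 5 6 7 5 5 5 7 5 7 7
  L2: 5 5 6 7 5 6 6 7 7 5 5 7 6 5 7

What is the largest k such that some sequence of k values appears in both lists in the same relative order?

Taking 5 (L1 #1, L2 #1) → 5 (L1 #2, L2 #2) → 7 (L1 #3, L2 #4) → 5 (L1 #6, L2 #5) → 6 (L1 #7, L2 #6) → 6 (L1 #9, L2 #7) → 7 (L1 #10, L2 #9) → 5 (L1 #12, L2 #10) → 5 (L1 #13, L2 #11) → 7 (L1 #14, L2 #12) → 5 (L1 #15, L2 #14) → 7 (L1 #17, L2 #15) gives a common subsequence of length 12. The LCS DP gives dp[17][15] = 12, so this is optimal.

12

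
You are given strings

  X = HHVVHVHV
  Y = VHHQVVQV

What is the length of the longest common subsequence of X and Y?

5

Let dp[i][j] be the LCS length of the first i characters of X and the first j characters of Y. dp[i][j] = dp[i-1][j-1]+1 when the i-th and j-th characters match, else max(dp[i-1][j], dp[i][j-1]).
    ·  V  H  H  Q  V  V  Q  V
 ·  0  0  0  0  0  0  0  0  0
 H  0  0  1  1  1  1  1  1  1
 H  0  0  1  2  2  2  2  2  2
 V  0  1  1  2  2  3  3  3  3
 V  0  1  1  2  2  3  4  4  4
 H  0  1  2  2  2  3  4  4  4
 V  0  1  2  2  2  3  4  4  5
 H  0  1  2  3  3  3  4  4  5
 V  0  1  2  3  3  4  4  4  5
dp[8][8] = 5. One LCS (by backtracking along matches): HHVVV.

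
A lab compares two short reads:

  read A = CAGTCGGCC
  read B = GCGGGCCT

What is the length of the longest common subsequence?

6

Let dp[i][j] be the LCS length of the first i bases of read A and the first j bases of read B. dp[i][j] = dp[i-1][j-1]+1 when the i-th and j-th bases match, else max(dp[i-1][j], dp[i][j-1]).
    ·  G  C  G  G  G  C  C  T
 ·  0  0  0  0  0  0  0  0  0
 C  0  0  1  1  1  1  1  1  1
 A  0  0  1  1  1  1  1  1  1
 G  0  1  1  2  2  2  2  2  2
 T  0  1  1  2  2  2  2  2  3
 C  0  1  2  2  2  2  3  3  3
 G  0  1  2  3  3  3  3  3  3
 G  0  1  2  3  4  4  4  4  4
 C  0  1  2  3  4  4  5  5  5
 C  0  1  2  3  4  4  5  6  6
dp[9][8] = 6. One LCS (by backtracking along matches): CGGGCC.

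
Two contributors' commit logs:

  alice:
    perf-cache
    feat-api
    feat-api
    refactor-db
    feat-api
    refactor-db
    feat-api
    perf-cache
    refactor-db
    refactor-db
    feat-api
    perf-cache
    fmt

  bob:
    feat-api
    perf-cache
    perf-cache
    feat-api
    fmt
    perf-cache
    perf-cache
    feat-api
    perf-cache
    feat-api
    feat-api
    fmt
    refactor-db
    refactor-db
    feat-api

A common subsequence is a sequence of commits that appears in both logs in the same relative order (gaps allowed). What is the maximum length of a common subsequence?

8

Pick perf-cache at alice[1]=bob[3]; then feat-api at alice[2]=bob[4]; then feat-api at alice[3]=bob[8]; then feat-api at alice[5]=bob[10]; then feat-api at alice[7]=bob[11]; then refactor-db at alice[9]=bob[13]; then refactor-db at alice[10]=bob[14]; then feat-api at alice[11]=bob[15]; all 8 commits appear in both, in order. The LCS DP gives dp[13][15] = 8, so this is optimal.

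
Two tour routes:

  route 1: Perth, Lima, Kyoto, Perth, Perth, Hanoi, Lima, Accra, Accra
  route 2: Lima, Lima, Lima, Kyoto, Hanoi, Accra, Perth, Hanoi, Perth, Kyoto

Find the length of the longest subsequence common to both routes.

One common subsequence of length 4: Lima (route 1 #2, route 2 #3) → Kyoto (route 1 #3, route 2 #4) → Perth (route 1 #4, route 2 #7) → Perth (route 1 #5, route 2 #9), and the DP table's final entry dp[9][10] is also 4, so no common subsequence is longer.

4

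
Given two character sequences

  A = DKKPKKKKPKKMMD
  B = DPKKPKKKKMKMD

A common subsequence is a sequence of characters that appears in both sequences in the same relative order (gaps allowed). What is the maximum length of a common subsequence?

11

Pick D [1,1]; then K [2,3]; then K [3,4]; then P [4,5]; then K [5,6]; then K [6,7]; then K [7,8]; then K [8,9]; then K [11,11]; then M [13,12]; then D [14,13]; all 11 characters appear in both, in order. The LCS DP gives dp[14][13] = 11, so this is optimal.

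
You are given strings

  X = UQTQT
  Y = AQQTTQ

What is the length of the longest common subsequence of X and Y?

Match Q [2,3] → T [3,5] → Q [4,6] — 3 characters in the same relative order in both. The LCS DP gives dp[5][6] = 3, so this is optimal.

3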